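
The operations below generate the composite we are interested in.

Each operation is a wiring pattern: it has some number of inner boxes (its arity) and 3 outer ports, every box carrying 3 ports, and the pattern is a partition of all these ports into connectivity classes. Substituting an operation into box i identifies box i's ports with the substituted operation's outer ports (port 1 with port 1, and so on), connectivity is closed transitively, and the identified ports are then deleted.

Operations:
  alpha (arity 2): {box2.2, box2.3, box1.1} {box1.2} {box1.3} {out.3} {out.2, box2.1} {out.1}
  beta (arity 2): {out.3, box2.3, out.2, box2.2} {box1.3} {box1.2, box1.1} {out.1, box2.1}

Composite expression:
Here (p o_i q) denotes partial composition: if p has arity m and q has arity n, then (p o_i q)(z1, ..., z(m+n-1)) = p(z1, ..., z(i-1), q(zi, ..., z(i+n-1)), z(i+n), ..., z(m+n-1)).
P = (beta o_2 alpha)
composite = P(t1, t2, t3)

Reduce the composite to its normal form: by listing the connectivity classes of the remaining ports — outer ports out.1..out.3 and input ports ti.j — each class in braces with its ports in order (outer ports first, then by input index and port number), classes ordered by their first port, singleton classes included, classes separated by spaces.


{out.1} {out.2, out.3, t3.1} {t1.1, t1.2} {t1.3} {t2.1, t3.2, t3.3} {t2.2} {t2.3}

Two ports join when wires chain via beta-identified ports.
after alpha, the pattern on (t2, t3) reads {out.1} {out.2, t3.1} {out.3} {t2.1, t3.2, t3.3} {t2.2} {t2.3} (out.j = its outer ports)
after beta, the pattern on (t1, t2, t3) reads {out.1} {out.2, out.3, t3.1} {t1.1, t1.2} {t1.3} {t2.1, t3.2, t3.3} {t2.2} {t2.3} (out.j = its outer ports)


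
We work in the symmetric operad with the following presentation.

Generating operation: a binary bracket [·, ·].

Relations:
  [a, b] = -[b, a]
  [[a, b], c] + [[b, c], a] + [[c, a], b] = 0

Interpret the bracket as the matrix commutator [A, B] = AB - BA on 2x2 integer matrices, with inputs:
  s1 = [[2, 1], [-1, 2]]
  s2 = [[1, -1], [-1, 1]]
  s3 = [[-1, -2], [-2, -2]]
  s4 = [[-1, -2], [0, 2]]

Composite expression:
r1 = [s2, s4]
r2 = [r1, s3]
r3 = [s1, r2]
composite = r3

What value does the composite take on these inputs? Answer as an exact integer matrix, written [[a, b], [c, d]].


[[6, -24], [-24, -6]]

[s2, s4] = [[-2, -3], [3, 2]]
[[s2, s4], s3] = [[12, 11], [-5, -12]]
[s1, [[s2, s4], s3]] = [[6, -24], [-24, -6]]


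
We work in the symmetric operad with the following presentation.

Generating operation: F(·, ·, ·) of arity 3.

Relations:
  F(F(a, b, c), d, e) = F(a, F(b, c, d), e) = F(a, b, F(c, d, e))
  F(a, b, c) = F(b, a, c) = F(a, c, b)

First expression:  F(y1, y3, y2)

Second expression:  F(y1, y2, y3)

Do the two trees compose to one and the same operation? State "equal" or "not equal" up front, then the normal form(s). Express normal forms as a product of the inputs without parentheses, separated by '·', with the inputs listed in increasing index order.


equal — both sides give y1 · y2 · y3

Reducing the first expression gives y1 · y2 · y3
Reducing the second expression gives y1 · y2 · y3
One common form — equal.


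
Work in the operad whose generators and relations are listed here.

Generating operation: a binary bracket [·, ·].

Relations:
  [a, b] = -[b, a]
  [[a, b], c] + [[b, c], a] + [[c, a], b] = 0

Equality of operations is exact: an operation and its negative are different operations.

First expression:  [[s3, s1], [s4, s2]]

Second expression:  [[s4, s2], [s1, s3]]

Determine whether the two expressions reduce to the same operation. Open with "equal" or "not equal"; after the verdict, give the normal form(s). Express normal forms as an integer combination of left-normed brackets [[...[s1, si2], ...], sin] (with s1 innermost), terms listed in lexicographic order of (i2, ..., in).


The first expression reduces to [[[s1, s3], s2], s4] - [[[s1, s3], s4], s2]
The second expression reduces to [[[s1, s3], s2], s4] - [[[s1, s3], s4], s2]
One common form — equal.

equal; both compose to [[[s1, s3], s2], s4] - [[[s1, s3], s4], s2]


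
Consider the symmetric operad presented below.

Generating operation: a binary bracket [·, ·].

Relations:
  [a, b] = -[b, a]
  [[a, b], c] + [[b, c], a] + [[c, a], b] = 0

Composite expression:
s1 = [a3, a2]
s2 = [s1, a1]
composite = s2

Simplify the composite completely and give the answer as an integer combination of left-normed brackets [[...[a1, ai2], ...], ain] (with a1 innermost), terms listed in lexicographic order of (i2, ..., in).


A multilinear Lie element is pinned by a1-initial words (a1 innermost).
Composite bracket: [[a3, a2], a1]
The bracket unfolds into 4 signed words via [a, b] = ab - ba (2^2 = 4).
The a1-initial words carry the normal form:
  word a1a2a3 has sign +1, contributing +[[a1, a2], a3]
  word a1a3a2 has sign -1, contributing -[[a1, a3], a2]

[[a1, a2], a3] - [[a1, a3], a2]


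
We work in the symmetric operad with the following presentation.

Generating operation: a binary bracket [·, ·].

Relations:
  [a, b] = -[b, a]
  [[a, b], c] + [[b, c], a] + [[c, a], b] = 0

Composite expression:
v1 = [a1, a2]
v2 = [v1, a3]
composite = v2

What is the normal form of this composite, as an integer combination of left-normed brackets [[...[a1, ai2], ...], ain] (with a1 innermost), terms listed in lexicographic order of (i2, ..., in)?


[[a1, a2], a3]

Expand each bracket as ab - ba; the a1-initial words give the coefficients.
Composite bracket: [[a1, a2], a3]
Expanding via [a, b] = ab - ba: 4 signed words (2^2 = 4).
Collect the words opening with a1:
  the word a1a2a3 carries sign +1 and contributes +[[a1, a2], a3]


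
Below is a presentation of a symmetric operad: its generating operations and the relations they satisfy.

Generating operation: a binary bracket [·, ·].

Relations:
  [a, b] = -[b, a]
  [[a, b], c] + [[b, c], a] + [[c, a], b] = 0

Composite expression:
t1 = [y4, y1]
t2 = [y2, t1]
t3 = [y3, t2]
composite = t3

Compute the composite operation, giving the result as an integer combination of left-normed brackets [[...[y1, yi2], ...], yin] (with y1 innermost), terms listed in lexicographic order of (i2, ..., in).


-[[[y1, y4], y2], y3]

A multilinear Lie element is pinned by y1-initial words (y1 innermost).
Composite bracket: [y3, [y2, [y4, y1]]]
Full expansion: 8 signed words from ab - ba (2^3 = 8).
Collect the words opening with y1:
  y1y4y2y3 (sign -1) contributes -[[[y1, y4], y2], y3]


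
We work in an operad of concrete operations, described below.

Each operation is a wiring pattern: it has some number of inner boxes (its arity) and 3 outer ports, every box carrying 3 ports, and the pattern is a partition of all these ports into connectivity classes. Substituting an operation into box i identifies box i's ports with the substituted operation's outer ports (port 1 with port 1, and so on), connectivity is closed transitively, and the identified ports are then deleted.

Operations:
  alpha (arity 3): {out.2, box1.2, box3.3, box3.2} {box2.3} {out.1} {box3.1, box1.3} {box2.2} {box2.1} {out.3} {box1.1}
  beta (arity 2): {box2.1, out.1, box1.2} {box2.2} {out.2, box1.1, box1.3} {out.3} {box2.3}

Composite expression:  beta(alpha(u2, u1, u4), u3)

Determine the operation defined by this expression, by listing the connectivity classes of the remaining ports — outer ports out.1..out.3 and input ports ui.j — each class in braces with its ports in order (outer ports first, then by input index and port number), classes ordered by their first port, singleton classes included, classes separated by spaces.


{out.1, u2.2, u3.1, u4.2, u4.3} {out.2} {out.3} {u1.1} {u1.2} {u1.3} {u2.1} {u2.3, u4.1} {u3.2} {u3.3}

Reachability decides: close wires over beta-identified ports.
through alpha, on inputs (u2, u1, u4): {out.1} {out.2, u2.2, u4.2, u4.3} {out.3} {u1.1} {u1.2} {u1.3} {u2.1} {u2.3, u4.1} (out.j = stage outer ports)
through beta, on inputs (u2, u1, u4, u3): {out.1, u2.2, u3.1, u4.2, u4.3} {out.2} {out.3} {u1.1} {u1.2} {u1.3} {u2.1} {u2.3, u4.1} {u3.2} {u3.3} (out.j = stage outer ports)


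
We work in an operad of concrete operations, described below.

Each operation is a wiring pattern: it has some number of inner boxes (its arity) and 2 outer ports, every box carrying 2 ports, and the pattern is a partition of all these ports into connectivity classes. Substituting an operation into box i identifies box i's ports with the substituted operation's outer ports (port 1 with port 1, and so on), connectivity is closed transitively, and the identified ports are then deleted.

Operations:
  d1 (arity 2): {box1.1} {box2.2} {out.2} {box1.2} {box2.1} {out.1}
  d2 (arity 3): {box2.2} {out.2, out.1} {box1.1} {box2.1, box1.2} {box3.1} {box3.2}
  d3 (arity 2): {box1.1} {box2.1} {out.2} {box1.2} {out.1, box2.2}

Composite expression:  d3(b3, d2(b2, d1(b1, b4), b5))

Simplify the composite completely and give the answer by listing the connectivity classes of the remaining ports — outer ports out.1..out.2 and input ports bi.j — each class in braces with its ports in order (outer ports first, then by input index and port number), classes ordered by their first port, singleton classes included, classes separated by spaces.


{out.1} {out.2} {b1.1} {b1.2} {b2.1} {b2.2} {b3.1} {b3.2} {b4.1} {b4.2} {b5.1} {b5.2}


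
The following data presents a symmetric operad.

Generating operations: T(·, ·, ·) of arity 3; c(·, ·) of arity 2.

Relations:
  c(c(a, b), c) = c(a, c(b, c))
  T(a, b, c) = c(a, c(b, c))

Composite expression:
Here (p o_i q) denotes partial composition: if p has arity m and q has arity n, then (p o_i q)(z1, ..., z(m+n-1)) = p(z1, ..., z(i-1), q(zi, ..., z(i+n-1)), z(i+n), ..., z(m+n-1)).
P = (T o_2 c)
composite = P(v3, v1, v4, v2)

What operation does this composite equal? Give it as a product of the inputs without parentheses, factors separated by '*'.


The T-tree's shape is irrelevant; the v-reading-order decides.
c(v1, v4) linearizes to v1 * v4
T(v3, c(v1, v4), v2) linearizes to v3 * v1 * v4 * v2

v3 * v1 * v4 * v2


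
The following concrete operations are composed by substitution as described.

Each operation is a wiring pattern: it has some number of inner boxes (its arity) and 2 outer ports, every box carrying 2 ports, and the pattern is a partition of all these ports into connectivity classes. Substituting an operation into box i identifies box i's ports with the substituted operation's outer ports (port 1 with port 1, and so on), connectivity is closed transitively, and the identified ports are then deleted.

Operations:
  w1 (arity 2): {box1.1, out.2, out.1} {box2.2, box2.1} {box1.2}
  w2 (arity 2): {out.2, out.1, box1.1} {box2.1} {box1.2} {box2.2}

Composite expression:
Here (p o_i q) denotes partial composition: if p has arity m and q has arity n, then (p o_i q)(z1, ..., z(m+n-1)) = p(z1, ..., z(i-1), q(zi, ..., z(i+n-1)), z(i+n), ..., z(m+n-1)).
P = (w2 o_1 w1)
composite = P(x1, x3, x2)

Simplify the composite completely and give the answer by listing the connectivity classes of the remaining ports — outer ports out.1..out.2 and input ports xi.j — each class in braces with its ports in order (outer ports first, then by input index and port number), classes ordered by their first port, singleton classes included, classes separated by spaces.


{out.1, out.2, x1.1} {x1.2} {x2.1} {x2.2} {x3.1, x3.2}

Reachability decides: close wires over w2-identified ports.
the subtree at w1 composes to {out.1, out.2, x1.1} {x1.2} {x3.1, x3.2} on (x1, x3); out.j = own outer ports
the subtree at w2 composes to {out.1, out.2, x1.1} {x1.2} {x2.1} {x2.2} {x3.1, x3.2} on (x1, x3, x2); out.j = own outer ports


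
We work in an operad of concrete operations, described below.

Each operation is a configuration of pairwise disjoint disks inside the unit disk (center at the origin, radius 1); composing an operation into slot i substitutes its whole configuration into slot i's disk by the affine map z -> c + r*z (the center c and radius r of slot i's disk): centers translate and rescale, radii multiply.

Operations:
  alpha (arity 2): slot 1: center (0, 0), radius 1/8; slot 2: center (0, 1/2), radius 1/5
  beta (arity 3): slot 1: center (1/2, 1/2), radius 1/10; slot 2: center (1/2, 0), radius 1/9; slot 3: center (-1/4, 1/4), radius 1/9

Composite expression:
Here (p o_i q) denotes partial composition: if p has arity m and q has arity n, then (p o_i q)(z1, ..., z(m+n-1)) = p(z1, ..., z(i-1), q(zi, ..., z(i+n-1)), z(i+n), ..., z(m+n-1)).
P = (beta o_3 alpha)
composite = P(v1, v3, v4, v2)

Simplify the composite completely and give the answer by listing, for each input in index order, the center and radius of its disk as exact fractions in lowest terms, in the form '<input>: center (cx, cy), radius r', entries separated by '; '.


v1: center (1/2, 1/2), radius 1/10; v2: center (-1/4, 11/36), radius 1/45; v3: center (1/2, 0), radius 1/9; v4: center (-1/4, 1/4), radius 1/72


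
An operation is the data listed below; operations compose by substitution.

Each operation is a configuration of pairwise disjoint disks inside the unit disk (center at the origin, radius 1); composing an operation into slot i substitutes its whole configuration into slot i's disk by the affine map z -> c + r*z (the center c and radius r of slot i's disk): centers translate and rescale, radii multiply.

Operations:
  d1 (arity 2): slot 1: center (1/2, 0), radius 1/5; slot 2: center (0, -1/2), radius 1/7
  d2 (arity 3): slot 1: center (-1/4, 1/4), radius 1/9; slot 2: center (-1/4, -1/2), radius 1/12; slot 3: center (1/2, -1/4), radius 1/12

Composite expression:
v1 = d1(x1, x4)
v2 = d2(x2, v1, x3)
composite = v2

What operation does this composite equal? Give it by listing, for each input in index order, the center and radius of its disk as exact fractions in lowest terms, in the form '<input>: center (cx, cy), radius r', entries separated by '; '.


x1: center (-5/24, -1/2), radius 1/60; x2: center (-1/4, 1/4), radius 1/9; x3: center (1/2, -1/4), radius 1/12; x4: center (-1/4, -13/24), radius 1/84


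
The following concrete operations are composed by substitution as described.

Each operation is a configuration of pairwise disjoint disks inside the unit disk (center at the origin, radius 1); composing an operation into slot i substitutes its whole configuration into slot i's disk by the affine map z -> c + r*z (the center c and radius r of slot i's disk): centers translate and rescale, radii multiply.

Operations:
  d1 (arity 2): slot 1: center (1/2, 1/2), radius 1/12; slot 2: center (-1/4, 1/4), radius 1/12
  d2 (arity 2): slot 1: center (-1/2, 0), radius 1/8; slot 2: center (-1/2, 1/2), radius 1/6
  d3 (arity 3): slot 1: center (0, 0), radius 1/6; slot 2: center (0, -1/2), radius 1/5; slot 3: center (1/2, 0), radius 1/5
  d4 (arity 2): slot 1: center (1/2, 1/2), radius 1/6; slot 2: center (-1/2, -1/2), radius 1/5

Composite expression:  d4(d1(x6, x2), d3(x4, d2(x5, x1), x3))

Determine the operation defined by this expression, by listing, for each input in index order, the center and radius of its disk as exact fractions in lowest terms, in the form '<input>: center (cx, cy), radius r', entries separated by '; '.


x1: center (-13/25, -29/50), radius 1/150; x2: center (11/24, 13/24), radius 1/72; x3: center (-2/5, -1/2), radius 1/25; x4: center (-1/2, -1/2), radius 1/30; x5: center (-13/25, -3/5), radius 1/200; x6: center (7/12, 7/12), radius 1/72

Each x-disk chains the slot maps above it in d4; radii multiply.
input x6: applying the 2 nested substitutions gives center (7/12, 7/12), radius 1/72
input x2: applying the 2 nested substitutions gives center (11/24, 13/24), radius 1/72
input x4: applying the 2 nested substitutions gives center (-1/2, -1/2), radius 1/30
input x5: applying the 3 nested substitutions gives center (-13/25, -3/5), radius 1/200
input x1: applying the 3 nested substitutions gives center (-13/25, -29/50), radius 1/150
input x3: applying the 2 nested substitutions gives center (-2/5, -1/2), radius 1/25


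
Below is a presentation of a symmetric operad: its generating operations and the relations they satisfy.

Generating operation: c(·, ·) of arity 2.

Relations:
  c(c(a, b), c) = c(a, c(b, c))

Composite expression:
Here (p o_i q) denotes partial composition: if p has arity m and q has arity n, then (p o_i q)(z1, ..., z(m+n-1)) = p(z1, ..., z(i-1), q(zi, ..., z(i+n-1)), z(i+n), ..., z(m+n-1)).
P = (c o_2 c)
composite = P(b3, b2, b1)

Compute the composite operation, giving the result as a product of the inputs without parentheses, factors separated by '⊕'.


The c-tree's shape is irrelevant; the b-reading-order decides.
c(b2, b1) unparenthesizes to b2 ⊕ b1
c(b3, c(b2, b1)) unparenthesizes to b3 ⊕ b2 ⊕ b1

b3 ⊕ b2 ⊕ b1


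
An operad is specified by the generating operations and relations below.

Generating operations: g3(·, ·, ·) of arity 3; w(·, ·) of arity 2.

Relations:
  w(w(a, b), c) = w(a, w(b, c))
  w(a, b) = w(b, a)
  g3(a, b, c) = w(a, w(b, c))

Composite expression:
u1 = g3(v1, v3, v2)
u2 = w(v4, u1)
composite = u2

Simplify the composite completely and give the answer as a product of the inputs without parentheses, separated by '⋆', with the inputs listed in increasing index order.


v1 ⋆ v2 ⋆ v3 ⋆ v4

Reordering under w is free, so list the v-inputs canonically.
g3(v1, v3, v2) collapses to v1 ⋆ v3 ⋆ v2
w(v4, g3(v1, v3, v2)) collapses to v4 ⋆ v1 ⋆ v3 ⋆ v2
the factors in increasing index order: v1 ⋆ v2 ⋆ v3 ⋆ v4


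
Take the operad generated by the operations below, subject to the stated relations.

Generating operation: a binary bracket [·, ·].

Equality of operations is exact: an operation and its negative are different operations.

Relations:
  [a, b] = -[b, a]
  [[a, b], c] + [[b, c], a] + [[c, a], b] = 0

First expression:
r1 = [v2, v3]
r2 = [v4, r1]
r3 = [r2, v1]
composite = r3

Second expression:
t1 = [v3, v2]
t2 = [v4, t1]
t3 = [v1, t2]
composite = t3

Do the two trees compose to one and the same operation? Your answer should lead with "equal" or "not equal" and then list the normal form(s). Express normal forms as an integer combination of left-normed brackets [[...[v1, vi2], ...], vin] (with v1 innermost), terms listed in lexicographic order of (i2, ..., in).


equal; the common form is [[[v1, v2], v3], v4] - [[[v1, v3], v2], v4] - [[[v1, v4], v2], v3] + [[[v1, v4], v3], v2]

Normal form of the first expression: [[[v1, v2], v3], v4] - [[[v1, v3], v2], v4] - [[[v1, v4], v2], v3] + [[[v1, v4], v3], v2]
Normal form of the second expression: [[[v1, v2], v3], v4] - [[[v1, v3], v2], v4] - [[[v1, v4], v2], v3] + [[[v1, v4], v3], v2]
Both agree, so they are equal.


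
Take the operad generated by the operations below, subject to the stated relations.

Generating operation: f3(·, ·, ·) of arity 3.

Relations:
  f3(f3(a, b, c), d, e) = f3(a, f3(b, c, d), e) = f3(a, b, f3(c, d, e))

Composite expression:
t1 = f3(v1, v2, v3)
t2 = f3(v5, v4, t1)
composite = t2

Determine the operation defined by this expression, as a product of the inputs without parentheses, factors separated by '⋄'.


v5 ⋄ v4 ⋄ v1 ⋄ v2 ⋄ v3

Key point: f3 is associative — brackets drop, the v-order remains.
f3(v1, v2, v3) unparenthesizes to v1 ⋄ v2 ⋄ v3
f3(v5, v4, f3(v1, v2, v3)) unparenthesizes to v5 ⋄ v4 ⋄ v1 ⋄ v2 ⋄ v3


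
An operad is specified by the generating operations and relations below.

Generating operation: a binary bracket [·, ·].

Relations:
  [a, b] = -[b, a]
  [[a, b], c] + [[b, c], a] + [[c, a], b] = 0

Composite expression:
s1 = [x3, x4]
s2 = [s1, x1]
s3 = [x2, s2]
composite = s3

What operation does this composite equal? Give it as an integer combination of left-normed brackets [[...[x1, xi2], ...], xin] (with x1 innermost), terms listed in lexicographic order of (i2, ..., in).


[[[x1, x3], x4], x2] - [[[x1, x4], x3], x2]

A multilinear Lie element is pinned by x1-initial words (x1 innermost).
Composite bracket: [x2, [[x3, x4], x1]]
Applying ab - ba throughout gives 8 signed words (2^3 = 8).
Only words starting with x1 matter:
  sign of x1x3x4x2 is +1, so it contributes +[[[x1, x3], x4], x2]
  sign of x1x4x3x2 is -1, so it contributes -[[[x1, x4], x3], x2]


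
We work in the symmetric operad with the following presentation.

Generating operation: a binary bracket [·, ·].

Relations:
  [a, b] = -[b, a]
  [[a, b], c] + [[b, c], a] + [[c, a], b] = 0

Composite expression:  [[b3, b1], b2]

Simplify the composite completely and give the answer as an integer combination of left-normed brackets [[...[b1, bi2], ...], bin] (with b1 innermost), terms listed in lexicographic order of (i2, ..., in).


-[[b1, b3], b2]

A multilinear Lie element is pinned by b1-initial words (b1 innermost).
Composite bracket: [[b3, b1], b2]
Full expansion: 4 signed words from ab - ba (2^2 = 4).
The b1-initial words carry the normal form:
  b1b3b2 (sign -1) contributes -[[b1, b3], b2]


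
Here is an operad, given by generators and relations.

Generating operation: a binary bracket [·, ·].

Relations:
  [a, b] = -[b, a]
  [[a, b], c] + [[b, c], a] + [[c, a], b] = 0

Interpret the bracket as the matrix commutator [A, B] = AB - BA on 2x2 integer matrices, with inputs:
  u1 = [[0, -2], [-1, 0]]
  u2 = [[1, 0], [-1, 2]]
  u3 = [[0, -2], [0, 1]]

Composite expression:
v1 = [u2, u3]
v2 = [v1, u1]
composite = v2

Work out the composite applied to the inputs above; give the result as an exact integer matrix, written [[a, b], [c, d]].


[u2, u3] = [[-2, 2], [1, 2]]
[[u2, u3], u1] = [[0, 8], [-4, 0]]

[[0, 8], [-4, 0]]


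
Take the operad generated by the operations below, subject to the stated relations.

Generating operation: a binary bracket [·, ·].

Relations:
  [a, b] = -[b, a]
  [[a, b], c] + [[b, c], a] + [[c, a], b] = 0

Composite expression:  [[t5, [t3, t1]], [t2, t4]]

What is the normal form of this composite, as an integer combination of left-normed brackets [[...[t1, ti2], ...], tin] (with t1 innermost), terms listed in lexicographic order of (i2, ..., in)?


Left-normed coefficients sit on the t1-initial expansion words.
Composite bracket: [[t5, [t3, t1]], [t2, t4]]
The bracket unfolds into 16 signed words via [a, b] = ab - ba (2^4 = 16).
Words beginning with t1 determine it all:
  t1t3t5t2t4 appears with sign +1, giving the term +[[[[t1, t3], t5], t2], t4]
  t1t3t5t4t2 appears with sign -1, giving the term -[[[[t1, t3], t5], t4], t2]

[[[[t1, t3], t5], t2], t4] - [[[[t1, t3], t5], t4], t2]


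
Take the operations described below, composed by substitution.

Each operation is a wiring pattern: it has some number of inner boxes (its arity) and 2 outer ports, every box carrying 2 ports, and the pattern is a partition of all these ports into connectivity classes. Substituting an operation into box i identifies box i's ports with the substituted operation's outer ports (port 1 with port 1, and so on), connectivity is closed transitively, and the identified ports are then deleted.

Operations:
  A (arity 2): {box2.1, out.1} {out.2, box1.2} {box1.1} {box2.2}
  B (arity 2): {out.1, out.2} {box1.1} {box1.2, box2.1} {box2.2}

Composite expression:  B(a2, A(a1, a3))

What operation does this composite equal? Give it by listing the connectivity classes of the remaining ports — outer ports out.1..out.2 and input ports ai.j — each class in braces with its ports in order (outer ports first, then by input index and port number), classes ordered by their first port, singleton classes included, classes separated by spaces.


{out.1, out.2} {a1.1} {a1.2} {a2.1} {a2.2, a3.1} {a3.2}

Two ports join when wires chain via B-identified ports.
A over (a1, a3) gives {out.1, a3.1} {out.2, a1.2} {a1.1} {a3.2}, out.j being that stage's outer ports
B over (a2, a1, a3) gives {out.1, out.2} {a1.1} {a1.2} {a2.1} {a2.2, a3.1} {a3.2}, out.j being that stage's outer ports


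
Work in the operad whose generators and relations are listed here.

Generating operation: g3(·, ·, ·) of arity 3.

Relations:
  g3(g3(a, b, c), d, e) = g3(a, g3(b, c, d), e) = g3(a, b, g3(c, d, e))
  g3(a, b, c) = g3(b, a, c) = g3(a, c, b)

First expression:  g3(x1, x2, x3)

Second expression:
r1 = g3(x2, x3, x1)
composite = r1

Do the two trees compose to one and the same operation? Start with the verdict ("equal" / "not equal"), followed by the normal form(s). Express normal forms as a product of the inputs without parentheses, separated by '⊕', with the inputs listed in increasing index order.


equal — both sides give x1 ⊕ x2 ⊕ x3

The first expression, normalized: x1 ⊕ x2 ⊕ x3
The second expression, normalized: x1 ⊕ x2 ⊕ x3
The forms coincide; equal.


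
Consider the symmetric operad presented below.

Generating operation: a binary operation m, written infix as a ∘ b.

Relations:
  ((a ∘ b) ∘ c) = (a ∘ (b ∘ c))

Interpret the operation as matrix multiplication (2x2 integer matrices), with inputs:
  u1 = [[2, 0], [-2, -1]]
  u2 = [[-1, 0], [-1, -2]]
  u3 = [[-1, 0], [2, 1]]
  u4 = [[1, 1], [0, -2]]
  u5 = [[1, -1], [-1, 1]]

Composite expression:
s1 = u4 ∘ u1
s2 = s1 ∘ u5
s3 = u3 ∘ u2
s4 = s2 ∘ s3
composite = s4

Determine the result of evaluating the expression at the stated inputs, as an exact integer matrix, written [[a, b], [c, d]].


(u4 ∘ u1) = [[0, -1], [4, 2]]
((u4 ∘ u1) ∘ u5) = [[1, -1], [2, -2]]
(u3 ∘ u2) = [[1, 0], [-3, -2]]
(((u4 ∘ u1) ∘ u5) ∘ (u3 ∘ u2)) = [[4, 2], [8, 4]]

[[4, 2], [8, 4]]


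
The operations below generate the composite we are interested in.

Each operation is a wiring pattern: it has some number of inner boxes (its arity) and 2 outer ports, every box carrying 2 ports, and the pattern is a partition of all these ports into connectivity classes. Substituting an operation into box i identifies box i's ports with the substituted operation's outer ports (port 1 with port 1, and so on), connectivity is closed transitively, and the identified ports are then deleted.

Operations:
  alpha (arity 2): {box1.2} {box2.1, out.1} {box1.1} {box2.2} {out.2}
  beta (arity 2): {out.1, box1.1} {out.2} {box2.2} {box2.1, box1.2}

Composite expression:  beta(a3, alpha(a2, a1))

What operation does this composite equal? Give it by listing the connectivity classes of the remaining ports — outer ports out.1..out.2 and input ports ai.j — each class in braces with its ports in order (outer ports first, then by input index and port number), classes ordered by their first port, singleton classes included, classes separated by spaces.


After gluing at beta, chains via deleted ports link the a-ports.
through alpha, on inputs (a2, a1): {out.1, a1.1} {out.2} {a1.2} {a2.1} {a2.2} (out.j = stage outer ports)
through beta, on inputs (a3, a2, a1): {out.1, a3.1} {out.2} {a1.1, a3.2} {a1.2} {a2.1} {a2.2} (out.j = stage outer ports)

{out.1, a3.1} {out.2} {a1.1, a3.2} {a1.2} {a2.1} {a2.2}


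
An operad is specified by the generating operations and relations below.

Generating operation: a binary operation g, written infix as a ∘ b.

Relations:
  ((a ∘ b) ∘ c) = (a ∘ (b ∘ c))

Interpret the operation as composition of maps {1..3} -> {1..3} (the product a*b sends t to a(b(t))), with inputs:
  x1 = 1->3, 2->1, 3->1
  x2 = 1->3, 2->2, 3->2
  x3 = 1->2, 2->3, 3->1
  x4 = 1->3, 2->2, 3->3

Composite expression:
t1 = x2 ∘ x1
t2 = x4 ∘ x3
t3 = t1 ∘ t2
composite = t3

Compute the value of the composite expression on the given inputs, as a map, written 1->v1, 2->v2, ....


1->3, 2->3, 3->3

(x2 ∘ x1) = 1->2, 2->3, 3->3
(x4 ∘ x3) = 1->2, 2->3, 3->3
((x2 ∘ x1) ∘ (x4 ∘ x3)) = 1->3, 2->3, 3->3


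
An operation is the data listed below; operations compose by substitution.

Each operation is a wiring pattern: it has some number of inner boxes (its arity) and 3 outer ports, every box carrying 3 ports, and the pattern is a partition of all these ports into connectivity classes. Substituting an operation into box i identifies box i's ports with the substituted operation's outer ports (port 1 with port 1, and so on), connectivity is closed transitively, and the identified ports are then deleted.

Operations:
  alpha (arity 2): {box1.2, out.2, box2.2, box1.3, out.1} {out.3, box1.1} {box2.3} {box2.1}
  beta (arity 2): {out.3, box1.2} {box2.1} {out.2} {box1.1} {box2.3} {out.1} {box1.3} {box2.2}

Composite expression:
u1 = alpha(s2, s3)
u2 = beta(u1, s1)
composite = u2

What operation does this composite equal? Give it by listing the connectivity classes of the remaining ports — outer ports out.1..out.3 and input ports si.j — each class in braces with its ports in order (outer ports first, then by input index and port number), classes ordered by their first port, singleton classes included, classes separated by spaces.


{out.1} {out.2} {out.3, s2.2, s2.3, s3.2} {s1.1} {s1.2} {s1.3} {s2.1} {s3.1} {s3.3}

Connectivity passes through glued beta-boundaries; trace each wire chain.
through alpha, on inputs (s2, s3): {out.1, out.2, s2.2, s2.3, s3.2} {out.3, s2.1} {s3.1} {s3.3} (out.j = stage outer ports)
through beta, on inputs (s2, s3, s1): {out.1} {out.2} {out.3, s2.2, s2.3, s3.2} {s1.1} {s1.2} {s1.3} {s2.1} {s3.1} {s3.3} (out.j = stage outer ports)


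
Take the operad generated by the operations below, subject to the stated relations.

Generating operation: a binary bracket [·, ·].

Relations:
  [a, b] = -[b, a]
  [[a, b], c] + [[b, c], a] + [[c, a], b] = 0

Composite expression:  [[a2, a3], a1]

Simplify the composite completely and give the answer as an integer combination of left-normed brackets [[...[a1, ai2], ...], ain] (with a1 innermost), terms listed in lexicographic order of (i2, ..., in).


Antisymmetry and Jacobi reduce to a1-anchored left-normed brackets.
Composite bracket: [[a2, a3], a1]
Full expansion: 4 signed words from ab - ba (2^2 = 4).
Words beginning with a1 determine it all:
  a1a2a3 appears with sign -1, giving the term -[[a1, a2], a3]
  a1a3a2 appears with sign +1, giving the term +[[a1, a3], a2]

-[[a1, a2], a3] + [[a1, a3], a2]


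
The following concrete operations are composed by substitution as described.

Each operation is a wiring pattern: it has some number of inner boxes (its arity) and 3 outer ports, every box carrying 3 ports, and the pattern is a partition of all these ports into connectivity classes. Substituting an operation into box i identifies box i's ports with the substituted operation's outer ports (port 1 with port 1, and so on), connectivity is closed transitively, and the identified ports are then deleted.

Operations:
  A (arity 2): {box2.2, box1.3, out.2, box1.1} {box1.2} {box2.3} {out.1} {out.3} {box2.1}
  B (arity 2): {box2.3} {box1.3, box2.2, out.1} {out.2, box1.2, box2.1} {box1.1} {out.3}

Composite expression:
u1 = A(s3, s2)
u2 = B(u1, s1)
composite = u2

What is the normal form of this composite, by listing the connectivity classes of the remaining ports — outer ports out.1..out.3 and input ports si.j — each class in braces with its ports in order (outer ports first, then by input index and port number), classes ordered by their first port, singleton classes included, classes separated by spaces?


{out.1, s1.2} {out.2, s1.1, s2.2, s3.1, s3.3} {out.3} {s1.3} {s2.1} {s2.3} {s3.2}

Substituting into B glues patterns; closure does the rest.
stage A: inputs (s3, s2), connectivity {out.1} {out.2, s2.2, s3.1, s3.3} {out.3} {s2.1} {s2.3} {s3.2}, out.j its boundary
stage B: inputs (s3, s2, s1), connectivity {out.1, s1.2} {out.2, s1.1, s2.2, s3.1, s3.3} {out.3} {s1.3} {s2.1} {s2.3} {s3.2}, out.j its boundary


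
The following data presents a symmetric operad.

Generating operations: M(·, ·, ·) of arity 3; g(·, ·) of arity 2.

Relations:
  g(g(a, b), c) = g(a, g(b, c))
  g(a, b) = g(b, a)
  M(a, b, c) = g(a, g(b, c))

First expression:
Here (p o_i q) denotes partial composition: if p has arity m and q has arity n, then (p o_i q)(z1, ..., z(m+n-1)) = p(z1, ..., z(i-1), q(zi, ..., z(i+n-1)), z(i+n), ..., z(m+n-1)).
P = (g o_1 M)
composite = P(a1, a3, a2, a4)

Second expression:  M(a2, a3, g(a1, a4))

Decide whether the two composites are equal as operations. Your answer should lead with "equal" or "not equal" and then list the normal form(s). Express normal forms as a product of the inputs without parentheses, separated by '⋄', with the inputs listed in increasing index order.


equal: each reduces to a1 ⋄ a2 ⋄ a3 ⋄ a4

Normal form of the first expression: a1 ⋄ a2 ⋄ a3 ⋄ a4
Normal form of the second expression: a1 ⋄ a2 ⋄ a3 ⋄ a4
Same normal form: equal.


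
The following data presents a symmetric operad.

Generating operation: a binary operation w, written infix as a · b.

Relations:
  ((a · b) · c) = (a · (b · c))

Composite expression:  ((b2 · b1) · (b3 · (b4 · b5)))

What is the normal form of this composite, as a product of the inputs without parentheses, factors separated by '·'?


b2 · b1 · b3 · b4 · b5

Key point: w is associative — brackets drop, the b-order remains.
(b2 · b1) reduces to b2 · b1
(b4 · b5) reduces to b4 · b5
(b3 · (b4 · b5)) reduces to b3 · b4 · b5
((b2 · b1) · (b3 · (b4 · b5))) reduces to b2 · b1 · b3 · b4 · b5


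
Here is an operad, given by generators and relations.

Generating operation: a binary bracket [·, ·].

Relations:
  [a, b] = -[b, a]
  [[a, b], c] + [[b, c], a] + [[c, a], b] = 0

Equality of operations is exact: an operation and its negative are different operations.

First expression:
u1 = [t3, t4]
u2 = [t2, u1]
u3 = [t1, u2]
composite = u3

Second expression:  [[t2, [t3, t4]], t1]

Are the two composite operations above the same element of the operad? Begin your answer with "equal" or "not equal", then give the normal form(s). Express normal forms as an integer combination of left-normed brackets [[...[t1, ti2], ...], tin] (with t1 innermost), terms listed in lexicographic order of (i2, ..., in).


not equal: they reduce to [[[t1, t2], t3], t4] - [[[t1, t2], t4], t3] - [[[t1, t3], t4], t2] + [[[t1, t4], t3], t2] and -[[[t1, t2], t3], t4] + [[[t1, t2], t4], t3] + [[[t1, t3], t4], t2] - [[[t1, t4], t3], t2]


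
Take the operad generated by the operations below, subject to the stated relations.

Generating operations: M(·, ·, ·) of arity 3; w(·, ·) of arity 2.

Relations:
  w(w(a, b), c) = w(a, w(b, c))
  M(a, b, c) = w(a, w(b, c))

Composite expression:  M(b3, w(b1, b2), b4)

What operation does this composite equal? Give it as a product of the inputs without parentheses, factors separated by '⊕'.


The M-tree's shape is irrelevant; the b-reading-order decides.
w(b1, b2) flattens to b1 ⊕ b2
M(b3, w(b1, b2), b4) flattens to b3 ⊕ b1 ⊕ b2 ⊕ b4

b3 ⊕ b1 ⊕ b2 ⊕ b4


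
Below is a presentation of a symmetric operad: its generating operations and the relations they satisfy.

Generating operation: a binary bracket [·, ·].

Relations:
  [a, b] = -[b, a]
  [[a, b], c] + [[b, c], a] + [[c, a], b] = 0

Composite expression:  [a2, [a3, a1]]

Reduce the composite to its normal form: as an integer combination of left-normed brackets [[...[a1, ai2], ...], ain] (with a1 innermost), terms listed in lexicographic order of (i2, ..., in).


Skip Jacobi rewriting: expand, keep a1-initial words, read off terms.
Composite bracket: [a2, [a3, a1]]
Each bracket splits as ab - ba, giving 4 signed words (2^2 = 4).
Only words starting with a1 matter:
  a1a3a2 (sign +1) contributes +[[a1, a3], a2]

[[a1, a3], a2]


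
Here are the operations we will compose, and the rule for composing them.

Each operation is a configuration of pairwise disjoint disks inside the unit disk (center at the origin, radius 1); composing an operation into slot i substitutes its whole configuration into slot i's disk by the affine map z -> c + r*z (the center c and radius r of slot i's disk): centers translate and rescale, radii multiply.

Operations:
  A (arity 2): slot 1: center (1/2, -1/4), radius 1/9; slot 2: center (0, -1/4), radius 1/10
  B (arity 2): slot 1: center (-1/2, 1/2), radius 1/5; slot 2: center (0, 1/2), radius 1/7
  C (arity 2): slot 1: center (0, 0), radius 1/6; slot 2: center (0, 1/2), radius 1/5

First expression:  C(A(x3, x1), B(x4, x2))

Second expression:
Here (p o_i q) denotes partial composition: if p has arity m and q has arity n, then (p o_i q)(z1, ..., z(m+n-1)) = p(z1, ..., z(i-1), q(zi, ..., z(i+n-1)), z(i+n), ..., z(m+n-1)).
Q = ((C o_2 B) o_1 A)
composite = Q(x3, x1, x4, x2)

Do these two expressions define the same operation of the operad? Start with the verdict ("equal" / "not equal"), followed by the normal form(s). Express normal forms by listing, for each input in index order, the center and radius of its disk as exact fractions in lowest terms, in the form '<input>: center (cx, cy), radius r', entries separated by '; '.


equal: each reduces to x1: center (0, -1/24), radius 1/60; x2: center (0, 3/5), radius 1/35; x3: center (1/12, -1/24), radius 1/54; x4: center (-1/10, 3/5), radius 1/25

The first expression, normalized: x1: center (0, -1/24), radius 1/60; x2: center (0, 3/5), radius 1/35; x3: center (1/12, -1/24), radius 1/54; x4: center (-1/10, 3/5), radius 1/25
The second expression, normalized: x1: center (0, -1/24), radius 1/60; x2: center (0, 3/5), radius 1/35; x3: center (1/12, -1/24), radius 1/54; x4: center (-1/10, 3/5), radius 1/25
The forms coincide; equal.


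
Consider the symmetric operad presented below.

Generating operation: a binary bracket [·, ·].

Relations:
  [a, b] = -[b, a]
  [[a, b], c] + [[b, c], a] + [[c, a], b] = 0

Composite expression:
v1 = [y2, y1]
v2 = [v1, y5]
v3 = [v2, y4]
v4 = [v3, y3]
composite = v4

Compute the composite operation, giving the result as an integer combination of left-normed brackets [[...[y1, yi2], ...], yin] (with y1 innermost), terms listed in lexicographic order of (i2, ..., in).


-[[[[y1, y2], y5], y4], y3]

In the tensor algebra, words opening y1 carry the y1-anchored form.
Composite bracket: [[[[y2, y1], y5], y4], y3]
The bracket unfolds into 16 signed words via [a, b] = ab - ba (2^4 = 16).
Keep just the words that open with y1:
  y1y2y5y4y3 (sign -1) contributes -[[[[y1, y2], y5], y4], y3]


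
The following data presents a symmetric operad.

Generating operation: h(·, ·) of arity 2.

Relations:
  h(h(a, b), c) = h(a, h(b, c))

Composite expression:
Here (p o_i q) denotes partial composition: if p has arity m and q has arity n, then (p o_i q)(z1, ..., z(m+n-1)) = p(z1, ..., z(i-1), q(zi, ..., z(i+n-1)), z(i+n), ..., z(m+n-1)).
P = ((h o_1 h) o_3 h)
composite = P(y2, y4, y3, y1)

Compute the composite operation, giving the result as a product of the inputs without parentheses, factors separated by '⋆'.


Every regrouping of h is equal, so read the y-inputs in written order.
h(y2, y4) flattens to y2 ⋆ y4
h(y3, y1) flattens to y3 ⋆ y1
h(h(y2, y4), h(y3, y1)) flattens to y2 ⋆ y4 ⋆ y3 ⋆ y1

y2 ⋆ y4 ⋆ y3 ⋆ y1


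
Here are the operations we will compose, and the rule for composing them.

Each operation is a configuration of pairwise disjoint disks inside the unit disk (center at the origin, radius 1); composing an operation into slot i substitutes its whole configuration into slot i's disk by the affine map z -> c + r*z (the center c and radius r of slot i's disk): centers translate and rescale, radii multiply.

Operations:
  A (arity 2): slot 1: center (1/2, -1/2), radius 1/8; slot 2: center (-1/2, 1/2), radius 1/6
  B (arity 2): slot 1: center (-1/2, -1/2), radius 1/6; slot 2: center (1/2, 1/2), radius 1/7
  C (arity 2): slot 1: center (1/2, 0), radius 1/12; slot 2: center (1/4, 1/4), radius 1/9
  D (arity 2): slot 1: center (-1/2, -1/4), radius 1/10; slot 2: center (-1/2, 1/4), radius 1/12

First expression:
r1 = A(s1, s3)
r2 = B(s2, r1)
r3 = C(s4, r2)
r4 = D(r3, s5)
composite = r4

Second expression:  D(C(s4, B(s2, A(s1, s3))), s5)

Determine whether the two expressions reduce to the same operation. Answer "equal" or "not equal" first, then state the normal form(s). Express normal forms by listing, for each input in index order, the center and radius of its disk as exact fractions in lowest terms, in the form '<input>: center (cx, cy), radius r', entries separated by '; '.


equal; the common form is s1: center (-1181/2520, -37/168), radius 1/5040; s2: center (-173/360, -83/360), radius 1/540; s3: center (-79/168, -551/2520), radius 1/3780; s4: center (-9/20, -1/4), radius 1/120; s5: center (-1/2, 1/4), radius 1/12

Normal form of the first expression: s1: center (-1181/2520, -37/168), radius 1/5040; s2: center (-173/360, -83/360), radius 1/540; s3: center (-79/168, -551/2520), radius 1/3780; s4: center (-9/20, -1/4), radius 1/120; s5: center (-1/2, 1/4), radius 1/12
Normal form of the second expression: s1: center (-1181/2520, -37/168), radius 1/5040; s2: center (-173/360, -83/360), radius 1/540; s3: center (-79/168, -551/2520), radius 1/3780; s4: center (-9/20, -1/4), radius 1/120; s5: center (-1/2, 1/4), radius 1/12
The forms coincide; equal.
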